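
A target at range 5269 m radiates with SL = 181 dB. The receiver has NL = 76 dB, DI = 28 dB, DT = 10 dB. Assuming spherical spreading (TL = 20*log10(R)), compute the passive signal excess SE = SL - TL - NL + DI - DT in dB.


Step 1: TL = 20*log10(5269) = 74.43 dB
Step 2: SE = 181 - 74.43 - 76 + 28 - 10 = 48.57

48.57 dB


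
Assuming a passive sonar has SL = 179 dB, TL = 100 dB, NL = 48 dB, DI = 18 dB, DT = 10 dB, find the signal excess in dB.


SE = SL - TL - NL + DI - DT = 179 - 100 - 48 + 18 - 10 = 39

39 dB


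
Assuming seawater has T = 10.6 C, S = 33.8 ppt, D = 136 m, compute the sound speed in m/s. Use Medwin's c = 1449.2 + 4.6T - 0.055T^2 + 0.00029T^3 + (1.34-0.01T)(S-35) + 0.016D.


1492.82 m/s


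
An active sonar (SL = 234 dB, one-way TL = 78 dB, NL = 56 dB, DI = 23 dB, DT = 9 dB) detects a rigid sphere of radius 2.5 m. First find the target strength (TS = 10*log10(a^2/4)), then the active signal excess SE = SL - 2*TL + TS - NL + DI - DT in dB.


Step 1: TS = 10*log10(2.5^2/4) = 1.94 dB
Step 2: SE = SL - 2*TL + TS - NL + DI - DT = 234 - 2*78 + (1.94) - 56 + 23 - 9 = 37.94

37.94 dB


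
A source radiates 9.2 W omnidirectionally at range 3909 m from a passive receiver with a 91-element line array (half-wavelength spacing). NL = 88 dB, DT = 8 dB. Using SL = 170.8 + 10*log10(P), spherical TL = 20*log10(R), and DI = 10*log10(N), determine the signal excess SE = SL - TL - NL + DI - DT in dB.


Step 1: SL = 170.8 + 10*log10(9.2) = 180.44 dB
Step 2: TL = 20*log10(3909) = 71.84 dB
Step 3: DI = 10*log10(91) = 19.59 dB
Step 4: SE = SL - TL - NL + DI - DT = 180.44 - 71.84 - 88 + 19.59 - 8 = 32.19

32.19 dB


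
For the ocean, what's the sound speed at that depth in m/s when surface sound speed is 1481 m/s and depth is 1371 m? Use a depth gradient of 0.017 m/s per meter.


1504.307 m/s


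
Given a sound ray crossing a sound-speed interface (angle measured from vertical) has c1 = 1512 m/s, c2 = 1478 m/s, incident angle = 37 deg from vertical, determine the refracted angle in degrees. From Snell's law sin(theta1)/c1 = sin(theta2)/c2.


sin(theta2) = (c2/c1)*sin(theta1) = (1478/1512)*sin(37 deg) = 0.58828
theta2 = arcsin(0.58828) = 36.04

36.04 deg


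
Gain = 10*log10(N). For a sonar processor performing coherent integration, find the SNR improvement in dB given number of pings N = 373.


Gain = 10*log10(373) = 25.72

25.72 dB


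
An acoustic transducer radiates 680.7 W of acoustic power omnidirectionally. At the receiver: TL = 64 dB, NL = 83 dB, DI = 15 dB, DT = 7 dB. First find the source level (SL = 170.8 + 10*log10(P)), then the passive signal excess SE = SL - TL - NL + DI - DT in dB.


Step 1: SL = 170.8 + 10*log10(680.7) = 199.13 dB
Step 2: SE = SL - TL - NL + DI - DT = 199.13 - 64 - 83 + 15 - 7 = 60.13

60.13 dB


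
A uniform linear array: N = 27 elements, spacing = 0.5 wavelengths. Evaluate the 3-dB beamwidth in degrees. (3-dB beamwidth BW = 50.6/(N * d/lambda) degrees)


3.75 deg


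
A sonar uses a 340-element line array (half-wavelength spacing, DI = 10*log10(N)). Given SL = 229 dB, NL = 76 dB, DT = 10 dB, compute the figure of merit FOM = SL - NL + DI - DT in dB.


Step 1: DI = 10*log10(340) = 25.31 dB
Step 2: FOM = SL - NL + DI - DT = 229 - 76 + 25.31 - 10 = 168.31

168.31 dB


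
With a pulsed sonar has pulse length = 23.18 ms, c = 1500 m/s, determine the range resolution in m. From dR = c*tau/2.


dR = c*tau/2 = 1500 * 23.18e-3 / 2 = 17.385

17.385 m


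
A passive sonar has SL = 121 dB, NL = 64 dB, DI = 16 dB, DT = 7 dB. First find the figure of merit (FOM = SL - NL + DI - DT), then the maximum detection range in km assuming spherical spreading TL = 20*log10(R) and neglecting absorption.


Step 1: FOM = SL - NL + DI - DT = 121 - 64 + 16 - 7 = 66 dB
Step 2: at max range FOM = TL = 20*log10(R), so R = 10^(66/20) = 1995.26 m = 2.0 km

2.0 km


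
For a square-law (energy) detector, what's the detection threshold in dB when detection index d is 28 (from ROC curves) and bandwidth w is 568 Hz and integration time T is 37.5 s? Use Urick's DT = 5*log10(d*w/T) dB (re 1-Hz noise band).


DT = 5*log10(d*w/T) = 5*log10(28 * 568 / 37.5) = 5*log10(424.11) = 13.14

13.14 dB


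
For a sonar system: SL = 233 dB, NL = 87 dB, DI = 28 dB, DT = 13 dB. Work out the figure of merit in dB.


161 dB


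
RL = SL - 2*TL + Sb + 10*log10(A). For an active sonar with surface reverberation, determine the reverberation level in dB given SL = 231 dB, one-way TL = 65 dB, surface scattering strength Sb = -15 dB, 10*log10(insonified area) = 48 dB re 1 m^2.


RL = SL - 2*TL + Sb + 10*log10(A) = 231 - 2*65 + (-15) + 48 = 134

134 dB


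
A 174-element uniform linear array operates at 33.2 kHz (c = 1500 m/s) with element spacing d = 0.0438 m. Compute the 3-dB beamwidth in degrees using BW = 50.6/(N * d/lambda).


Step 1: lambda = 1500/33200 = 0.04518 m
Step 2: d/lambda = 0.0438/0.04518 = 0.9695
Step 3: BW = 50.6/(N * d/lambda) = 50.6/(174 * 0.9695) = 0.3

0.3 deg


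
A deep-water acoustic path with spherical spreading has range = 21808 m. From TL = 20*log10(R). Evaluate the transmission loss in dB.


TL = 20*log10(21808) = 86.77

86.77 dB


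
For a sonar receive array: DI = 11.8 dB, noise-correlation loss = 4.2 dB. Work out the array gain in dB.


7.6 dB


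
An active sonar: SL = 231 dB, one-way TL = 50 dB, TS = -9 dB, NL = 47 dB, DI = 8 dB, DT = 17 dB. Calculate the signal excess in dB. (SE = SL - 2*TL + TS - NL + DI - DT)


66 dB


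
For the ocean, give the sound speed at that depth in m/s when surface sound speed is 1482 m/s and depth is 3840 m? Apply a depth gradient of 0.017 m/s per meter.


c = 1482 + 0.017 * 3840 = 1547.28

1547.28 m/s


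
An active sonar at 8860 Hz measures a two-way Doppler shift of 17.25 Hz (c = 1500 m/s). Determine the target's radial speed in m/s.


From fd = 2*f*v/c, v = c*fd/(2*f) = 1500 * 17.25 / (2*8860) = 1.46

1.46 m/s


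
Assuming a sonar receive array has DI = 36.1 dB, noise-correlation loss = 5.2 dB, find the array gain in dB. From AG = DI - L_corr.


AG = DI - L_corr = 36.1 - 5.2 = 30.9

30.9 dB


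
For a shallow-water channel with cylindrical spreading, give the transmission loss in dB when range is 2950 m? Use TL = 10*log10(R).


TL = 10*log10(2950) = 34.7

34.7 dB


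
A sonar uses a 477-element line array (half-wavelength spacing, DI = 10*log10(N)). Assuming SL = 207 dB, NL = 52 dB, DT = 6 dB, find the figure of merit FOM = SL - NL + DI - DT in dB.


175.79 dB


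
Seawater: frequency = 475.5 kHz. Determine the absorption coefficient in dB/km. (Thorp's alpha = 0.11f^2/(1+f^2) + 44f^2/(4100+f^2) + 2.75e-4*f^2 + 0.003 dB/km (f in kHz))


105.507 dB/km


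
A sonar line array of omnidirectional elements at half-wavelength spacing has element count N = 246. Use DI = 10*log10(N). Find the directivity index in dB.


23.91 dB


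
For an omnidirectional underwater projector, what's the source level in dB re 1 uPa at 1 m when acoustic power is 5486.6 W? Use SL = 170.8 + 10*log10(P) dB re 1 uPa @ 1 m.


SL = 170.8 + 10*log10(5486.6) = 170.8 + 37.39 = 208.19

208.19 dB


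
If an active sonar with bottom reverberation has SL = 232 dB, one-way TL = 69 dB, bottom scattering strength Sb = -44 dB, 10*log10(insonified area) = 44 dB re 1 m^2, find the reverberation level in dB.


RL = SL - 2*TL + Sb + 10*log10(A) = 232 - 2*69 + (-44) + 44 = 94

94 dB


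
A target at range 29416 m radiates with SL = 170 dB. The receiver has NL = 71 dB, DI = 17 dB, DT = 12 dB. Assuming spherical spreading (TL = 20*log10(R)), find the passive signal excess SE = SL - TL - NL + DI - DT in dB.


14.63 dB


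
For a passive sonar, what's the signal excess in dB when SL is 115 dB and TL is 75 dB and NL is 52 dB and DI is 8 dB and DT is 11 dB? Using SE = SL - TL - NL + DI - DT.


-15 dB


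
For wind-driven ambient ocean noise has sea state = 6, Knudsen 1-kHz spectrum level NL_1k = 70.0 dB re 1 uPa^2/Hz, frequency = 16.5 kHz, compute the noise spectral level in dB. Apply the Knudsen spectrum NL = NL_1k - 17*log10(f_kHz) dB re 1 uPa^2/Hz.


49.3 dB


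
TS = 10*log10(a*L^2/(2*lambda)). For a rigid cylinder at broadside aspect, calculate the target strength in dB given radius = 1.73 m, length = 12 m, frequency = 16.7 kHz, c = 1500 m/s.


lambda = 1500/16700 = 0.08982 m
TS = 10*log10(1.73*12^2/(2*0.08982)) = 31.42

31.42 dB


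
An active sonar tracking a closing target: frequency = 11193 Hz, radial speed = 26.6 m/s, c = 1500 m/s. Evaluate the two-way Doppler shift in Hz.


fd = 2*f*v/c = 2 * 11193 * 26.6 / 1500 = 396.98

396.98 Hz


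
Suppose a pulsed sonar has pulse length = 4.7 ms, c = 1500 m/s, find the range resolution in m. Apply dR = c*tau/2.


3.525 m


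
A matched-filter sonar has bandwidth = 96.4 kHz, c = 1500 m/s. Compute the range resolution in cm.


dR = c/(2*BW) = 1500 / (2 * 96.4e3) = 0.0078 m = 0.78 cm

0.78 cm


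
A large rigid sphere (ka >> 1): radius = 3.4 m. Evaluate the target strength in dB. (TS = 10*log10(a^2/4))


TS = 10*log10(3.4^2 / 4) = 10*log10(2.89) = 4.61

4.61 dB


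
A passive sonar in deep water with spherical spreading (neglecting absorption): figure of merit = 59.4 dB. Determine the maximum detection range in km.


0.93 km


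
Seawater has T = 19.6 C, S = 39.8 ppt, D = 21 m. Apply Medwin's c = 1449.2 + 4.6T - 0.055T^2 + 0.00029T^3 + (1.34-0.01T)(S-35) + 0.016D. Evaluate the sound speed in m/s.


1526.24 m/s


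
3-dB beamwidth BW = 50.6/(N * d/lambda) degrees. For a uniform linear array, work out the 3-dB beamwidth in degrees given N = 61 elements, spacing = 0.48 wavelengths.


BW = 50.6 / (61 * 0.48) = 50.6 / 29.28 = 1.73

1.73 deg


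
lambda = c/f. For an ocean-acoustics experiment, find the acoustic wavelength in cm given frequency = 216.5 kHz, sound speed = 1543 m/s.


lambda = c/f = 1543 / 216500 = 0.0071 m = 0.71 cm

0.71 cm


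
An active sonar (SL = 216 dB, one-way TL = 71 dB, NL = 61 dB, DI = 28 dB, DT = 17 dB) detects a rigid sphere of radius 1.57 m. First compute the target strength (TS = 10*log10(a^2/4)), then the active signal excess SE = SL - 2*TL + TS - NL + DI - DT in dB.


Step 1: TS = 10*log10(1.57^2/4) = -2.1 dB
Step 2: SE = SL - 2*TL + TS - NL + DI - DT = 216 - 2*71 + (-2.1) - 61 + 28 - 17 = 21.9

21.9 dB


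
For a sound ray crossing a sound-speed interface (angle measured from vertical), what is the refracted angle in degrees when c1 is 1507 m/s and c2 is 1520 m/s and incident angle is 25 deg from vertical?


sin(theta2) = (c2/c1)*sin(theta1) = (1520/1507)*sin(25 deg) = 0.42626
theta2 = arcsin(0.42626) = 25.23

25.23 deg


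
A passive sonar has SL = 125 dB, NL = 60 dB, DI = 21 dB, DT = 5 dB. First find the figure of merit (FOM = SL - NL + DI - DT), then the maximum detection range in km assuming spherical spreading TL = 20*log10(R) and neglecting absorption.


Step 1: FOM = SL - NL + DI - DT = 125 - 60 + 21 - 5 = 81 dB
Step 2: at max range FOM = TL = 20*log10(R), so R = 10^(81/20) = 11220.18 m = 11.22 km

11.22 km


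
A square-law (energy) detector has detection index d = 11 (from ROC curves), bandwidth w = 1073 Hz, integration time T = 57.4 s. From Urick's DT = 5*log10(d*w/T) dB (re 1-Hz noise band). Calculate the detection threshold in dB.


11.57 dB


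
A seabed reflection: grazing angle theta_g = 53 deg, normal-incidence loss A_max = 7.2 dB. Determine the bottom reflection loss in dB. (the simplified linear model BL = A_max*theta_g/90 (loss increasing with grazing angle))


BL = A_max * theta_g / 90 = 7.2 * 53 / 90 = 4.24

4.24 dB


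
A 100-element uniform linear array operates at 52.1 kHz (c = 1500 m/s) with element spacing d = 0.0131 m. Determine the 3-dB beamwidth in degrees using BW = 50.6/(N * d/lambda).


Step 1: lambda = 1500/52100 = 0.02879 m
Step 2: d/lambda = 0.0131/0.02879 = 0.455
Step 3: BW = 50.6/(N * d/lambda) = 50.6/(100 * 0.455) = 1.11

1.11 deg


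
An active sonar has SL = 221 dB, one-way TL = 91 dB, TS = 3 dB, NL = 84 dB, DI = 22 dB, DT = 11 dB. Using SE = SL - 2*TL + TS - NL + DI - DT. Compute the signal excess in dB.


SE = SL - 2*TL + TS - NL + DI - DT = 221 - 2*91 + (3) - 84 + 22 - 11 = -31

-31 dB


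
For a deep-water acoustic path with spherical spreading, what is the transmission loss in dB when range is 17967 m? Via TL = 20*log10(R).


TL = 20*log10(17967) = 85.09

85.09 dB


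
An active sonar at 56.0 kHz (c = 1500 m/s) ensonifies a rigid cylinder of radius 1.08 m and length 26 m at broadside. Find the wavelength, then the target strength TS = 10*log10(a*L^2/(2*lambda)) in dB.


Step 1: lambda = c/f = 1500/56000 = 0.02679 m
Step 2: TS = 10*log10(a*L^2/(2*lambda)) = 10*log10(1.08*26^2/(2*0.02679)) = 41.34

41.34 dB


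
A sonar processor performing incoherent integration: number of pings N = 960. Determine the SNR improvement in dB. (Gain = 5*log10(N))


Gain = 5*log10(960) = 14.91

14.91 dB


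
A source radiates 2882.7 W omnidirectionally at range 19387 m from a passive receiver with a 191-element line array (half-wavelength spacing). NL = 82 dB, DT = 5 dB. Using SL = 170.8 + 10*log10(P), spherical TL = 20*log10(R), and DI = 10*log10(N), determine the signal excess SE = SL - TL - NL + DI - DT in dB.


Step 1: SL = 170.8 + 10*log10(2882.7) = 205.4 dB
Step 2: TL = 20*log10(19387) = 85.75 dB
Step 3: DI = 10*log10(191) = 22.81 dB
Step 4: SE = SL - TL - NL + DI - DT = 205.4 - 85.75 - 82 + 22.81 - 5 = 55.46

55.46 dB


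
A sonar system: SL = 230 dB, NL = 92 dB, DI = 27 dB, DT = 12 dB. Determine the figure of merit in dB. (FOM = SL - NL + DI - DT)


FOM = SL - NL + DI - DT = 230 - 92 + 27 - 12 = 153

153 dB


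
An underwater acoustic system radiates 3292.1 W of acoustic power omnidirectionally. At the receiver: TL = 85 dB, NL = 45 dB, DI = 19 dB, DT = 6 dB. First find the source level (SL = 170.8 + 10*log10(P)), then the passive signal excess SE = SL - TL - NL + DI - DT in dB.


Step 1: SL = 170.8 + 10*log10(3292.1) = 205.97 dB
Step 2: SE = SL - TL - NL + DI - DT = 205.97 - 85 - 45 + 19 - 6 = 88.97

88.97 dB


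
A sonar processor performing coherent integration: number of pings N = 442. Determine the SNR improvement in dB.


Gain = 10*log10(442) = 26.45

26.45 dB


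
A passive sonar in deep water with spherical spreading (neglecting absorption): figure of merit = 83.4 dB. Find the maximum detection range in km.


14.79 km


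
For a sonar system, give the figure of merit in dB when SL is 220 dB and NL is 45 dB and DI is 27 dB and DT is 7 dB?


FOM = SL - NL + DI - DT = 220 - 45 + 27 - 7 = 195

195 dB


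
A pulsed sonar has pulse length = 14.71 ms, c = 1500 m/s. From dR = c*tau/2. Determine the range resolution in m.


dR = c*tau/2 = 1500 * 14.71e-3 / 2 = 11.0325

11.0325 m


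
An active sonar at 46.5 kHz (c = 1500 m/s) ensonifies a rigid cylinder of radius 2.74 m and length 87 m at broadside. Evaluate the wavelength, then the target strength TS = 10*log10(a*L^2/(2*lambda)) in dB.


Step 1: lambda = c/f = 1500/46500 = 0.03226 m
Step 2: TS = 10*log10(a*L^2/(2*lambda)) = 10*log10(2.74*87^2/(2*0.03226)) = 55.07

55.07 dB


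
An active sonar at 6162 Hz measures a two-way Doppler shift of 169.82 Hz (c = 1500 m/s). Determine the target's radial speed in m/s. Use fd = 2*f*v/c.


20.67 m/s


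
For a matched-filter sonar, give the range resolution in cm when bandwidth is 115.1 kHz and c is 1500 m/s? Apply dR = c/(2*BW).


dR = c/(2*BW) = 1500 / (2 * 115.1e3) = 0.0065 m = 0.65 cm

0.65 cm


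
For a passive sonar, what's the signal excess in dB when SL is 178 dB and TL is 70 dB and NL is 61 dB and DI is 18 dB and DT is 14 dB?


SE = SL - TL - NL + DI - DT = 178 - 70 - 61 + 18 - 14 = 51

51 dB


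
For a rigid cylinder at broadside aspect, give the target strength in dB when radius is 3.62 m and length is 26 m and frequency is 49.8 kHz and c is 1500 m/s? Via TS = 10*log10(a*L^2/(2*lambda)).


46.09 dB


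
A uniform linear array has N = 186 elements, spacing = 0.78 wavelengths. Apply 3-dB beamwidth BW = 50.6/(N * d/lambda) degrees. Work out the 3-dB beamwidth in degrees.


0.35 deg


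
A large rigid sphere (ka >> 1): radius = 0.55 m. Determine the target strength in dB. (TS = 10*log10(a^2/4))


TS = 10*log10(0.55^2 / 4) = 10*log10(0.075625) = -11.21

-11.21 dB


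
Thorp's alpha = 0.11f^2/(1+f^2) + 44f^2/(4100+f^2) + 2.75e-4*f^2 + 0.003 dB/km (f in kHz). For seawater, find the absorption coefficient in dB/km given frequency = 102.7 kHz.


f^2 = 10547.29
alpha = 0.11*10547.29/(1+10547.29) + 44*10547.29/(4100+10547.29) + 2.75e-4*10547.29 + 0.003 = 34.697

34.697 dB/km


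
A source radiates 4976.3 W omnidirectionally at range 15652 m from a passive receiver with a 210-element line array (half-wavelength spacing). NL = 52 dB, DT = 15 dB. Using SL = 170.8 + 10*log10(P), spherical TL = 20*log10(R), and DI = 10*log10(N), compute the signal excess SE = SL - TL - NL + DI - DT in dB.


Step 1: SL = 170.8 + 10*log10(4976.3) = 207.77 dB
Step 2: TL = 20*log10(15652) = 83.89 dB
Step 3: DI = 10*log10(210) = 23.22 dB
Step 4: SE = SL - TL - NL + DI - DT = 207.77 - 83.89 - 52 + 23.22 - 15 = 80.1

80.1 dB


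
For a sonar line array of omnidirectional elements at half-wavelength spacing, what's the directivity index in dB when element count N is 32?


DI = 10*log10(32) = 15.05

15.05 dB


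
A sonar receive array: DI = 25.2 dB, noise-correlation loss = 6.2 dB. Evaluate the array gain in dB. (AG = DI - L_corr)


19.0 dB


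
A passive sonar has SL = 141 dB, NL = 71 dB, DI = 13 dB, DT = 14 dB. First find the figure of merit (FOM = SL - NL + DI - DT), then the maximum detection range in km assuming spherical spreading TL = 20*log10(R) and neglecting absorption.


Step 1: FOM = SL - NL + DI - DT = 141 - 71 + 13 - 14 = 69 dB
Step 2: at max range FOM = TL = 20*log10(R), so R = 10^(69/20) = 2818.38 m = 2.82 km

2.82 km


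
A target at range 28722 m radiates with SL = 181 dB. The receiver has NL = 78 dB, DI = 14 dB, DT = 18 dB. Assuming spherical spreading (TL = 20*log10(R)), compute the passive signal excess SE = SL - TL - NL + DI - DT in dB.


Step 1: TL = 20*log10(28722) = 89.16 dB
Step 2: SE = 181 - 89.16 - 78 + 14 - 18 = 9.84

9.84 dB


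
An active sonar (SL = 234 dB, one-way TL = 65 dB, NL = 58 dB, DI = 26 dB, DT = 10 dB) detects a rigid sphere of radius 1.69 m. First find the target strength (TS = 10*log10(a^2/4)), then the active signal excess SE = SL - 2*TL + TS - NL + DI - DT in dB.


Step 1: TS = 10*log10(1.69^2/4) = -1.46 dB
Step 2: SE = SL - 2*TL + TS - NL + DI - DT = 234 - 2*65 + (-1.46) - 58 + 26 - 10 = 60.54

60.54 dB


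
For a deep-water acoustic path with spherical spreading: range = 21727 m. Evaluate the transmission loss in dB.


TL = 20*log10(21727) = 86.74

86.74 dB


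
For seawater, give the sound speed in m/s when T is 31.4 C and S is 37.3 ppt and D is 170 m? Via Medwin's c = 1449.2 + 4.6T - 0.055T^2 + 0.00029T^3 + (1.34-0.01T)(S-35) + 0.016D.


1553.47 m/s


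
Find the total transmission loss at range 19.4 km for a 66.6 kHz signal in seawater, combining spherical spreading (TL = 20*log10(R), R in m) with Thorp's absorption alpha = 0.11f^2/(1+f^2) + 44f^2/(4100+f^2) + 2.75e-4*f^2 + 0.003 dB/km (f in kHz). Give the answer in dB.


Step 1 (Thorp): alpha = 0.11*4435.56/(1+4435.56) + 44*4435.56/(4100+4435.56) + 2.75e-4*4435.56 + 0.003 = 24.1976 dB/km
Step 2: TL_spread = 20*log10(19400) = 85.76 dB
Step 3: TL_abs = alpha*R = 24.1976 * 19.4 = 469.43 dB
Step 4: TL_total = 85.76 + 469.43 = 555.19

555.19 dB


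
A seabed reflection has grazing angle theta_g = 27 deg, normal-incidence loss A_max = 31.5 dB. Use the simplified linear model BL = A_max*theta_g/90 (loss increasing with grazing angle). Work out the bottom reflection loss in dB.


BL = A_max * theta_g / 90 = 31.5 * 27 / 90 = 9.45

9.45 dB


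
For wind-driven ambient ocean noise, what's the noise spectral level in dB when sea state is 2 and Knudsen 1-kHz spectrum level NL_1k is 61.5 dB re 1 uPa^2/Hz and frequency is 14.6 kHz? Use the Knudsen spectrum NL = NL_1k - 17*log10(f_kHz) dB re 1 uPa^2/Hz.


NL = NL_1k - 17*log10(f_kHz) = 61.5 - 17*log10(14.6) = 61.5 - (19.79) = 41.71

41.71 dB


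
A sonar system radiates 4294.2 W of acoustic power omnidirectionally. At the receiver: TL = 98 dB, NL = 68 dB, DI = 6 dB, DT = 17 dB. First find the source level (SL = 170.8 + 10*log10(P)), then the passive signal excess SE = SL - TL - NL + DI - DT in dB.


Step 1: SL = 170.8 + 10*log10(4294.2) = 207.13 dB
Step 2: SE = SL - TL - NL + DI - DT = 207.13 - 98 - 68 + 6 - 17 = 30.13

30.13 dB


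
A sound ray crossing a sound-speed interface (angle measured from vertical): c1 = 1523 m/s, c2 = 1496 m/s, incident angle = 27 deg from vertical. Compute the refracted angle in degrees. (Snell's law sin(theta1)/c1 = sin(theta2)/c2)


sin(theta2) = (c2/c1)*sin(theta1) = (1496/1523)*sin(27 deg) = 0.44594
theta2 = arcsin(0.44594) = 26.48

26.48 deg


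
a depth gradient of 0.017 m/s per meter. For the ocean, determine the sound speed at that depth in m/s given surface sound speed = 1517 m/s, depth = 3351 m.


c = 1517 + 0.017 * 3351 = 1573.967

1573.967 m/s


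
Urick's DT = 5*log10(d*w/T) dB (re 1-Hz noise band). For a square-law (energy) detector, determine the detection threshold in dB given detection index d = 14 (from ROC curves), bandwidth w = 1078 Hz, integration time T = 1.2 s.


DT = 5*log10(d*w/T) = 5*log10(14 * 1078 / 1.2) = 5*log10(12576.67) = 20.5

20.5 dB


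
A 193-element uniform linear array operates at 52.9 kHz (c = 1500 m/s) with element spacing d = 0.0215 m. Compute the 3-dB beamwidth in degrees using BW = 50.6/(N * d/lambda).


0.35 deg


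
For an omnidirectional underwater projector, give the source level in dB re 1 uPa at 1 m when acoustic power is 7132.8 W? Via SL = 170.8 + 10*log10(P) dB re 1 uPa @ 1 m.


SL = 170.8 + 10*log10(7132.8) = 170.8 + 38.53 = 209.33

209.33 dB


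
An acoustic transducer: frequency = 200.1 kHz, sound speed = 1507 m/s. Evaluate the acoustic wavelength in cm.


lambda = c/f = 1507 / 200100 = 0.0075 m = 0.75 cm

0.75 cm


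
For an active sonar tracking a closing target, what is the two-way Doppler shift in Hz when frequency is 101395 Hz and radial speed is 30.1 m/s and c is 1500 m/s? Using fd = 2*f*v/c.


fd = 2*f*v/c = 2 * 101395 * 30.1 / 1500 = 4069.32

4069.32 Hz


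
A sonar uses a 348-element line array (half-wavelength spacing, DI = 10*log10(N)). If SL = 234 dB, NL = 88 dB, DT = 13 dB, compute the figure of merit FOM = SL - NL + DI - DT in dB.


Step 1: DI = 10*log10(348) = 25.42 dB
Step 2: FOM = SL - NL + DI - DT = 234 - 88 + 25.42 - 13 = 158.42

158.42 dB


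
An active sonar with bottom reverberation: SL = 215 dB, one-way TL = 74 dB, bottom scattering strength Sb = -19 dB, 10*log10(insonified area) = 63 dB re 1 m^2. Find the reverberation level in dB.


RL = SL - 2*TL + Sb + 10*log10(A) = 215 - 2*74 + (-19) + 63 = 111

111 dB


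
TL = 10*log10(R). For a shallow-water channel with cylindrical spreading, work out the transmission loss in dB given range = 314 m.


24.97 dB


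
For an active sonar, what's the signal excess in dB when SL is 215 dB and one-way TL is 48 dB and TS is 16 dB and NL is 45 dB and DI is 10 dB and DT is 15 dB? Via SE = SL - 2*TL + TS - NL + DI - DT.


SE = SL - 2*TL + TS - NL + DI - DT = 215 - 2*48 + (16) - 45 + 10 - 15 = 85

85 dB


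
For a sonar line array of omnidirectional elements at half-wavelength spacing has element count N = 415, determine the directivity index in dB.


26.18 dB


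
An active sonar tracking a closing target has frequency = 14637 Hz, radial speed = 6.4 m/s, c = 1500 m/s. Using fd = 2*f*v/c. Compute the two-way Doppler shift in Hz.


fd = 2*f*v/c = 2 * 14637 * 6.4 / 1500 = 124.9

124.9 Hz


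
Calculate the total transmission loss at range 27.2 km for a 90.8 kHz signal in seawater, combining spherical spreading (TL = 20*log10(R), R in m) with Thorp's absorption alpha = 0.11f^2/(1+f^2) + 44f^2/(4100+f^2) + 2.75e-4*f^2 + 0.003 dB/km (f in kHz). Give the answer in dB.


Step 1 (Thorp): alpha = 0.11*8244.64/(1+8244.64) + 44*8244.64/(4100+8244.64) + 2.75e-4*8244.64 + 0.003 = 31.7666 dB/km
Step 2: TL_spread = 20*log10(27200) = 88.69 dB
Step 3: TL_abs = alpha*R = 31.7666 * 27.2 = 864.05 dB
Step 4: TL_total = 88.69 + 864.05 = 952.74

952.74 dB


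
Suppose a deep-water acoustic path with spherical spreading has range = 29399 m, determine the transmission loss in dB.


89.37 dB


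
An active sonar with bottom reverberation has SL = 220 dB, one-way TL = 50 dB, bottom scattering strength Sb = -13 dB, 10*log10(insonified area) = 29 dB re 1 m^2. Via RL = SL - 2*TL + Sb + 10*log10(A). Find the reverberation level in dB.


136 dB


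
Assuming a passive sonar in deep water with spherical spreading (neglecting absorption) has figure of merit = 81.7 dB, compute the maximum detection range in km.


At max range FOM = TL, so 20*log10(R) = 81.7
R = 10^(81.7/20) = 12161.86 m = 12.16 km

12.16 km


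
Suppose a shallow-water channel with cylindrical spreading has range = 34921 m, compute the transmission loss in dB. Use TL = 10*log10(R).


TL = 10*log10(34921) = 45.43

45.43 dB


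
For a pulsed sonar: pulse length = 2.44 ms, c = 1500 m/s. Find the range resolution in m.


dR = c*tau/2 = 1500 * 2.44e-3 / 2 = 1.83

1.83 m


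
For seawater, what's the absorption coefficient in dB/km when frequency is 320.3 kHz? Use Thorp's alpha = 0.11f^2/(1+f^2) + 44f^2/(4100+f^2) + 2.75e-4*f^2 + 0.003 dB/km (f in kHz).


70.635 dB/km


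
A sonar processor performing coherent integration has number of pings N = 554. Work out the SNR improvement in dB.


Gain = 10*log10(554) = 27.44

27.44 dB


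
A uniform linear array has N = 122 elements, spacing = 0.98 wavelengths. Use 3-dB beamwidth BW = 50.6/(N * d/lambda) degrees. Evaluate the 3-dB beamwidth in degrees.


BW = 50.6 / (122 * 0.98) = 50.6 / 119.56 = 0.42

0.42 deg


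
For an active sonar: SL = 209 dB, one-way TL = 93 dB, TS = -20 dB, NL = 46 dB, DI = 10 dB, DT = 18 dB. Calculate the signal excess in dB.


-51 dB


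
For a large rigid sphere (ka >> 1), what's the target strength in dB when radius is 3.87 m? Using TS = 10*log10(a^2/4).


TS = 10*log10(3.87^2 / 4) = 10*log10(3.744225) = 5.73

5.73 dB


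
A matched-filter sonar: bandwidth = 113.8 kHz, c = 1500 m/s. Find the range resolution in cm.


dR = c/(2*BW) = 1500 / (2 * 113.8e3) = 0.0066 m = 0.66 cm

0.66 cm


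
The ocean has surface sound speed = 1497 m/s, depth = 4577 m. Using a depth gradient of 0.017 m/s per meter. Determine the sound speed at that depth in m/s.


1574.809 m/s


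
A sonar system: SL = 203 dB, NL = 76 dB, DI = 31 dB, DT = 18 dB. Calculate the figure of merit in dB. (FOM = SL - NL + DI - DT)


FOM = SL - NL + DI - DT = 203 - 76 + 31 - 18 = 140

140 dB


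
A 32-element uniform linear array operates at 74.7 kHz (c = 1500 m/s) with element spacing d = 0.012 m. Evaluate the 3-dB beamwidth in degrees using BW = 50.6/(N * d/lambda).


2.65 deg


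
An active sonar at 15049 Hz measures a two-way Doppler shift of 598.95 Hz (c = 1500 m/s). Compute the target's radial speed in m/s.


From fd = 2*f*v/c, v = c*fd/(2*f) = 1500 * 598.95 / (2*15049) = 29.85

29.85 m/s


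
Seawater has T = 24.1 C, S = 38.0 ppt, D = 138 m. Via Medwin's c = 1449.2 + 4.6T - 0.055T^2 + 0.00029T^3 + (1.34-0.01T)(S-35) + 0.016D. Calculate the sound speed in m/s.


1537.68 m/s


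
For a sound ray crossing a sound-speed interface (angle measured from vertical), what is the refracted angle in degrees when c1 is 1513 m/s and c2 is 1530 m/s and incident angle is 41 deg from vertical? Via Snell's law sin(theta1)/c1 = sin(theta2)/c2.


sin(theta2) = (c2/c1)*sin(theta1) = (1530/1513)*sin(41 deg) = 0.66343
theta2 = arcsin(0.66343) = 41.56

41.56 deg


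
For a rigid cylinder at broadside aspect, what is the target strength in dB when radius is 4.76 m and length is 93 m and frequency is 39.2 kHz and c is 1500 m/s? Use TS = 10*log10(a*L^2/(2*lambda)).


lambda = 1500/39200 = 0.03827 m
TS = 10*log10(4.76*93^2/(2*0.03827)) = 57.31

57.31 dB


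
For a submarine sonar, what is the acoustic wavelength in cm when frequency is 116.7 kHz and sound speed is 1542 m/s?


lambda = c/f = 1542 / 116700 = 0.0132 m = 1.32 cm

1.32 cm


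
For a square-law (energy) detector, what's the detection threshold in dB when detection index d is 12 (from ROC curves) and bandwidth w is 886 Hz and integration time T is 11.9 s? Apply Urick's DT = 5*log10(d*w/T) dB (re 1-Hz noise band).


DT = 5*log10(d*w/T) = 5*log10(12 * 886 / 11.9) = 5*log10(893.45) = 14.76

14.76 dB


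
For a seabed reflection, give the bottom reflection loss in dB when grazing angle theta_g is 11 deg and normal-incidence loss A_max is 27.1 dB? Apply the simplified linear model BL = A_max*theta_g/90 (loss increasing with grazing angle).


BL = A_max * theta_g / 90 = 27.1 * 11 / 90 = 3.31

3.31 dB


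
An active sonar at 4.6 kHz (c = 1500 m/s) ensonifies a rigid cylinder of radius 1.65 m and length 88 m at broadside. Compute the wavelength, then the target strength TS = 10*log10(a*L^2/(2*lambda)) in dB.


Step 1: lambda = c/f = 1500/4600 = 0.32609 m
Step 2: TS = 10*log10(a*L^2/(2*lambda)) = 10*log10(1.65*88^2/(2*0.32609)) = 42.92

42.92 dB


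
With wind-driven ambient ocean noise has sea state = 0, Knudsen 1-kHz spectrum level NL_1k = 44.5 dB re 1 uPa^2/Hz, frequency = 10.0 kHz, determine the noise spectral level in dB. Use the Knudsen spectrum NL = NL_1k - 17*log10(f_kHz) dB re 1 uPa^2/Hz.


NL = NL_1k - 17*log10(f_kHz) = 44.5 - 17*log10(10.0) = 44.5 - (17.0) = 27.5

27.5 dB


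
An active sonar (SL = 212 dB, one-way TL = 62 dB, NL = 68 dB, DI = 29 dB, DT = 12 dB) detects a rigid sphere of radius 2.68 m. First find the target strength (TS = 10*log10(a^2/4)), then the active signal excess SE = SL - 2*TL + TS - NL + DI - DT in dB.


Step 1: TS = 10*log10(2.68^2/4) = 2.54 dB
Step 2: SE = SL - 2*TL + TS - NL + DI - DT = 212 - 2*62 + (2.54) - 68 + 29 - 12 = 39.54

39.54 dB


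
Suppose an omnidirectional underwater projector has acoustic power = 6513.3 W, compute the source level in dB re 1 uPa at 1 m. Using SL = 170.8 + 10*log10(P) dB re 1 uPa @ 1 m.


SL = 170.8 + 10*log10(6513.3) = 170.8 + 38.14 = 208.94

208.94 dB


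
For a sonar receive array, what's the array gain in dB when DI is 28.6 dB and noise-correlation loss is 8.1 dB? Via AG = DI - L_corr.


20.5 dB


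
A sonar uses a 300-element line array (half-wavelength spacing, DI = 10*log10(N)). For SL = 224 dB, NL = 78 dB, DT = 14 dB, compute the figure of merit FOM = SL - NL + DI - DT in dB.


156.77 dB


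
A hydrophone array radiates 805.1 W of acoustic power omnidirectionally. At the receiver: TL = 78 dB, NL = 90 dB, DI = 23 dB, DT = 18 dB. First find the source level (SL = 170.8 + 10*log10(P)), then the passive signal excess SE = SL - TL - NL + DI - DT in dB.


Step 1: SL = 170.8 + 10*log10(805.1) = 199.86 dB
Step 2: SE = SL - TL - NL + DI - DT = 199.86 - 78 - 90 + 23 - 18 = 36.86

36.86 dB


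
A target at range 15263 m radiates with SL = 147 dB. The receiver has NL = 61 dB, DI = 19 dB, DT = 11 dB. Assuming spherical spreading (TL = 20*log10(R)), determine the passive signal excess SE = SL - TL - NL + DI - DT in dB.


Step 1: TL = 20*log10(15263) = 83.67 dB
Step 2: SE = 147 - 83.67 - 61 + 19 - 11 = 10.33

10.33 dB


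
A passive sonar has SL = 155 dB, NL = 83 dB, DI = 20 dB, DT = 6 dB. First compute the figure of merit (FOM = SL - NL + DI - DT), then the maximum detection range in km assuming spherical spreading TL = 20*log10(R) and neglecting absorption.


Step 1: FOM = SL - NL + DI - DT = 155 - 83 + 20 - 6 = 86 dB
Step 2: at max range FOM = TL = 20*log10(R), so R = 10^(86/20) = 19952.62 m = 19.95 km

19.95 km


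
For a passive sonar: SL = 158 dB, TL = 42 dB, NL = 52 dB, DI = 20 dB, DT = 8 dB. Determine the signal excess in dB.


76 dB


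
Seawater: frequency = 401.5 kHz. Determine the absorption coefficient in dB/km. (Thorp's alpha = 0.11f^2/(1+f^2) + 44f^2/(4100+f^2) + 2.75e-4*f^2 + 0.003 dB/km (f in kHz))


f^2 = 161202.25
alpha = 0.11*161202.25/(1+161202.25) + 44*161202.25/(4100+161202.25) + 2.75e-4*161202.25 + 0.003 = 87.352

87.352 dB/km


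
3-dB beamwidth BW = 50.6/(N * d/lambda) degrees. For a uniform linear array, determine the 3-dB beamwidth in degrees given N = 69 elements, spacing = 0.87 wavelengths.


BW = 50.6 / (69 * 0.87) = 50.6 / 60.03 = 0.84

0.84 deg


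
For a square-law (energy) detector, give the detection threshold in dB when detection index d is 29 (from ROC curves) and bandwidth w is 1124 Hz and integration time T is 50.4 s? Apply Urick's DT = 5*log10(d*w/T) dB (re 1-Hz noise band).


DT = 5*log10(d*w/T) = 5*log10(29 * 1124 / 50.4) = 5*log10(646.75) = 14.05

14.05 dB


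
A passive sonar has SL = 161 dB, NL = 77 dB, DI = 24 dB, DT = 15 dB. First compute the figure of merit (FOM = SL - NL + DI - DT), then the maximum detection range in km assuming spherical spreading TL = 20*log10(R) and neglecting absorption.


Step 1: FOM = SL - NL + DI - DT = 161 - 77 + 24 - 15 = 93 dB
Step 2: at max range FOM = TL = 20*log10(R), so R = 10^(93/20) = 44668.36 m = 44.67 km

44.67 km


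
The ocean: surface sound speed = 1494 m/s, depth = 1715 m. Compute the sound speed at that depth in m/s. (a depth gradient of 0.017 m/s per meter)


c = 1494 + 0.017 * 1715 = 1523.155

1523.155 m/s


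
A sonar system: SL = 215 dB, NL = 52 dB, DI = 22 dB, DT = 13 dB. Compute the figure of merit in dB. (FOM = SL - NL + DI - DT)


172 dB


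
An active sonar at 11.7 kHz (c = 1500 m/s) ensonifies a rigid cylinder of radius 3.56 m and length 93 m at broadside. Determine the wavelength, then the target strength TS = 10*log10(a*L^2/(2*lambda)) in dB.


Step 1: lambda = c/f = 1500/11700 = 0.12821 m
Step 2: TS = 10*log10(a*L^2/(2*lambda)) = 10*log10(3.56*93^2/(2*0.12821)) = 50.79

50.79 dB


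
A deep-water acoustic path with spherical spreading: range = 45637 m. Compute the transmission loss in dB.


TL = 20*log10(45637) = 93.19

93.19 dB


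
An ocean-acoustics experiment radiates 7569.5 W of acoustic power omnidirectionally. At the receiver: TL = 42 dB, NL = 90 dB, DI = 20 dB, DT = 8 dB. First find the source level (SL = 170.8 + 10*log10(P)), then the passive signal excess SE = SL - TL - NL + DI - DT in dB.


Step 1: SL = 170.8 + 10*log10(7569.5) = 209.59 dB
Step 2: SE = SL - TL - NL + DI - DT = 209.59 - 42 - 90 + 20 - 8 = 89.59

89.59 dB


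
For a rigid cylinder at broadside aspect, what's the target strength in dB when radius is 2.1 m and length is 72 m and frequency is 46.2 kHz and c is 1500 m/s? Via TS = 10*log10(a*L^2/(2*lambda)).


52.24 dB


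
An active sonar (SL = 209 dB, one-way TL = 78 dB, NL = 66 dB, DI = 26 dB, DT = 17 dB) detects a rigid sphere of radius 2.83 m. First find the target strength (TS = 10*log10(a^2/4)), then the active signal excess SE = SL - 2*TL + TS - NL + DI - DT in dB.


Step 1: TS = 10*log10(2.83^2/4) = 3.02 dB
Step 2: SE = SL - 2*TL + TS - NL + DI - DT = 209 - 2*78 + (3.02) - 66 + 26 - 17 = -0.98

-0.98 dB


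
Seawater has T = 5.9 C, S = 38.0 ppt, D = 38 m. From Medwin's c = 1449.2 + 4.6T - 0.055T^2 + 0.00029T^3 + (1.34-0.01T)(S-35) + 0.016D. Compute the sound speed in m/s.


c = 1449.2 + 4.6*5.9 - 0.055*5.9^2 + 0.00029*5.9^3 + (1.34 - 0.01*5.9)*(38.0 - 35) + 0.016*38 = 1478.94

1478.94 m/s


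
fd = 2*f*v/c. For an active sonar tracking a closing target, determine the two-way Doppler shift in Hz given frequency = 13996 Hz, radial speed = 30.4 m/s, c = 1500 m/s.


fd = 2*f*v/c = 2 * 13996 * 30.4 / 1500 = 567.3

567.3 Hz


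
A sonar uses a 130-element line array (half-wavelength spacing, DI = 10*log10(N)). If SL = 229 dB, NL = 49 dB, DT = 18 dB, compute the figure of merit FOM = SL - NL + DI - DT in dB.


Step 1: DI = 10*log10(130) = 21.14 dB
Step 2: FOM = SL - NL + DI - DT = 229 - 49 + 21.14 - 18 = 183.14

183.14 dB


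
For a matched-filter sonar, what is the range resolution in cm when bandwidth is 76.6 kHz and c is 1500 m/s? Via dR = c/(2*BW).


dR = c/(2*BW) = 1500 / (2 * 76.6e3) = 0.0098 m = 0.98 cm

0.98 cm


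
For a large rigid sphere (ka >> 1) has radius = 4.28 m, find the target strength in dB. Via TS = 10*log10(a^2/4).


TS = 10*log10(4.28^2 / 4) = 10*log10(4.5796) = 6.61

6.61 dB


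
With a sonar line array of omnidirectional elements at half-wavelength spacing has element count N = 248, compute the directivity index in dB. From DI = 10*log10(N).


DI = 10*log10(248) = 23.94

23.94 dB


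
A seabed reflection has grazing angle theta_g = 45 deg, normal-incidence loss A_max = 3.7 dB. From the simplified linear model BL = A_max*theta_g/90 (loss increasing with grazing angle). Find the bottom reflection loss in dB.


BL = A_max * theta_g / 90 = 3.7 * 45 / 90 = 1.85

1.85 dB


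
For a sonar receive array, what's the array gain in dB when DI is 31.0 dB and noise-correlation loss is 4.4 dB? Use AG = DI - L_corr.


AG = DI - L_corr = 31.0 - 4.4 = 26.6

26.6 dB


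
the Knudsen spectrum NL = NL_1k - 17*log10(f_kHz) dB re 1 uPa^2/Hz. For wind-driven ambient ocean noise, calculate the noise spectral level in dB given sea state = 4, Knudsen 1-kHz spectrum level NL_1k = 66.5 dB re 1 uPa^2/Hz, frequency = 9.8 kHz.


NL = NL_1k - 17*log10(f_kHz) = 66.5 - 17*log10(9.8) = 66.5 - (16.85) = 49.65

49.65 dB


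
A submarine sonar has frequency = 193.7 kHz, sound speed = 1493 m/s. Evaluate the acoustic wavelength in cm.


lambda = c/f = 1493 / 193700 = 0.0077 m = 0.77 cm

0.77 cm


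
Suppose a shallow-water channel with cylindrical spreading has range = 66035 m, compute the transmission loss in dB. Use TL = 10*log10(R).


48.2 dB


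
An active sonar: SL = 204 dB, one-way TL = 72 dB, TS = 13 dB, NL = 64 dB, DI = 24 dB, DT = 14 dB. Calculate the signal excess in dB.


19 dB


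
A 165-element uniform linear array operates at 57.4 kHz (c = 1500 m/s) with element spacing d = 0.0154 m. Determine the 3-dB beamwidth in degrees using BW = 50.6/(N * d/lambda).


Step 1: lambda = 1500/57400 = 0.02613 m
Step 2: d/lambda = 0.0154/0.02613 = 0.5894
Step 3: BW = 50.6/(N * d/lambda) = 50.6/(165 * 0.5894) = 0.52

0.52 deg


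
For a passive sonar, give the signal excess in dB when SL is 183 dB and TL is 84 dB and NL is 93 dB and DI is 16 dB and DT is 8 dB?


14 dB


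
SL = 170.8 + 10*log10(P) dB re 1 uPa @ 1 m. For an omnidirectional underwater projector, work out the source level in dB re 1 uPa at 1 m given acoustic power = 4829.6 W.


SL = 170.8 + 10*log10(4829.6) = 170.8 + 36.84 = 207.64

207.64 dB


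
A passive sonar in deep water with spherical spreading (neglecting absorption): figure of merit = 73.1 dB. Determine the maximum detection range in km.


At max range FOM = TL, so 20*log10(R) = 73.1
R = 10^(73.1/20) = 4518.56 m = 4.52 km

4.52 km


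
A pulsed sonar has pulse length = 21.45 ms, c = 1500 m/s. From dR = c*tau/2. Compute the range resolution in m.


dR = c*tau/2 = 1500 * 21.45e-3 / 2 = 16.0875

16.0875 m


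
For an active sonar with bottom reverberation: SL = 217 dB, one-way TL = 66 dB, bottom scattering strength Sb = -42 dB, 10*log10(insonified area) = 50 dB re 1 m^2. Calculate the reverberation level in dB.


RL = SL - 2*TL + Sb + 10*log10(A) = 217 - 2*66 + (-42) + 50 = 93

93 dB


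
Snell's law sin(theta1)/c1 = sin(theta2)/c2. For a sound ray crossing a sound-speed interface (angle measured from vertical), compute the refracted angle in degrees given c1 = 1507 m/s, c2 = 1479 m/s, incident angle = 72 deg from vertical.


sin(theta2) = (c2/c1)*sin(theta1) = (1479/1507)*sin(72 deg) = 0.93339
theta2 = arcsin(0.93339) = 68.97

68.97 deg
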